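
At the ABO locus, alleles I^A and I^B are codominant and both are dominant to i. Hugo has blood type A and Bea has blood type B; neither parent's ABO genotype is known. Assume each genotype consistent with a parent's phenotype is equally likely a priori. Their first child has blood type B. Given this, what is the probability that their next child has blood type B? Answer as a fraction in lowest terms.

5/12

Possible genotypes: Hugo ∈ {I^A I^A, I^A i}; Bea ∈ {I^B I^B, I^B i}.
Weight each parental genotype pair by prior × P(type-B child):
  I^A i × I^B I^B: posterior weight 2/3; P(next child type B) = 1/2.
  I^A i × I^B i: posterior weight 1/3; P(next child type B) = 1/4.
Weighted sum = 5/12.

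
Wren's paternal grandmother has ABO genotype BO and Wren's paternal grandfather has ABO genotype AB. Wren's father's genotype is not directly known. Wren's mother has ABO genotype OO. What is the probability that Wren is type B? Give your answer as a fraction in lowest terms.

Wren's father's ABO genotype from BO × AB: 1/4 AB, 1/4 AO, 1/4 BB, 1/4 BO.
Crossing each possibility with the mother OO and summing P(type B): 1/4·1/2 + 1/4·0 + 1/4·1 + 1/4·1/2 = 1/2.

1/2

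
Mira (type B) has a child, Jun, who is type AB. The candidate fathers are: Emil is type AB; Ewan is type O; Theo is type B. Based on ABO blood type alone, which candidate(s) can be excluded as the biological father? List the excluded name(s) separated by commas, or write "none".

Ewan, Theo

A candidate is excluded only if no genotype consistent with his phenotype could produce a type AB child with a type B mother.
Ewan (type O): no genotype consistent with that phenotype can produce a type-AB child with a type-B mother.
Theo (type B): no genotype consistent with that phenotype can produce a type-AB child with a type-B mother.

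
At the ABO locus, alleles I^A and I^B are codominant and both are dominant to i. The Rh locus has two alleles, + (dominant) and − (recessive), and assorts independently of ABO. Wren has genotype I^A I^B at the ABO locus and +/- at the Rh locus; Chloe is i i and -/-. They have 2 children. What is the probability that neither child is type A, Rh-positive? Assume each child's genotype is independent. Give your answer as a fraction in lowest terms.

ABO cross I^A I^B × i i → 1/2 A, 1/2 B.
Rh cross +/- × -/- → 1/2 Rh+, 1/2 Rh-; so P(type A, Rh-positive) = 1/2 × 1/2 = 1/4 per child.
P(not type A, Rh-positive) = 3/4 for one child; (3/4)^2 = 9/16.

9/16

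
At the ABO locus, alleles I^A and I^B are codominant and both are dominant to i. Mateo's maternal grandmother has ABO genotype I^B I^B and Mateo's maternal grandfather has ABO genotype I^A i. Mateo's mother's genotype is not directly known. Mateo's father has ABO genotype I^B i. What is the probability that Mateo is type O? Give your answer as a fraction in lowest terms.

1/8

Mateo's mother's ABO genotype from I^B I^B × I^A i: 1/2 I^A I^B, 1/2 I^B i.
Crossing each possibility with the father I^B i and summing P(type O): 1/2·0 + 1/2·1/4 = 1/8.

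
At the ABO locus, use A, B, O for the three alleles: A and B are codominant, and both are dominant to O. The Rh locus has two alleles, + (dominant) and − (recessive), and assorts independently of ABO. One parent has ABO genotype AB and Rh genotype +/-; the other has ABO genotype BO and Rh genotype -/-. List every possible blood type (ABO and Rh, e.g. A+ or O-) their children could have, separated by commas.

A+, A-, B+, B-, AB+, AB-

Gametes from AB × BO give offspring ABO genotypes AB, AO, BB, BO, i.e. phenotypes A, B, AB.
Rh cross +/- × -/- → phenotypes Rh+, Rh-.
Combining independently: A+, A-, B+, B-, AB+, AB-.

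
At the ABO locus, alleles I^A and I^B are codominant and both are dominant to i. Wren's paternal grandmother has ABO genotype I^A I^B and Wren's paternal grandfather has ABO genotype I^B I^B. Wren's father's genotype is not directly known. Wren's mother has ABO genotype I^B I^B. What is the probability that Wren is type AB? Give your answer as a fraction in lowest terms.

Wren's father's ABO genotype from I^A I^B × I^B I^B: 1/2 I^A I^B, 1/2 I^B I^B.
Crossing each possibility with the mother I^B I^B and summing P(type AB): 1/2·1/2 + 1/2·0 = 1/4.

1/4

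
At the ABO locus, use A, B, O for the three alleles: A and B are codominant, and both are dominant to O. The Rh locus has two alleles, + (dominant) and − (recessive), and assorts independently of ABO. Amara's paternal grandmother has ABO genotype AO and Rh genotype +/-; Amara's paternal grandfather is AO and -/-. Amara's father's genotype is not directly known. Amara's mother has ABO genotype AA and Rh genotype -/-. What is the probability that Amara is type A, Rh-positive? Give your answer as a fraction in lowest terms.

Amara's father's ABO genotype from AO × AO: 1/4 AA, 1/2 AO, 1/4 OO.
Crossing each possibility with the mother AA and summing P(type A): 1/4·1 + 1/2·1 + 1/4·1 = 1.
Similarly for Rh via the father's Rh distribution: P(Rh+) = 1/4.
Independent loci: 1 × 1/4 = 1/4.

1/4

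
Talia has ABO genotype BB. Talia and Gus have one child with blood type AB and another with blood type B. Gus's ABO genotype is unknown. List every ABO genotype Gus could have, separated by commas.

AB, AO

For each candidate genotype of Gus, check whether crossing it with BB can produce every observed child phenotype.
  AA → possible child types {AB} ✗
  AB → possible child types {B, AB} ✓
  AO → possible child types {B, AB} ✓
  BB → possible child types {B} ✗
  BO → possible child types {B} ✗
  OO → possible child types {B} ✗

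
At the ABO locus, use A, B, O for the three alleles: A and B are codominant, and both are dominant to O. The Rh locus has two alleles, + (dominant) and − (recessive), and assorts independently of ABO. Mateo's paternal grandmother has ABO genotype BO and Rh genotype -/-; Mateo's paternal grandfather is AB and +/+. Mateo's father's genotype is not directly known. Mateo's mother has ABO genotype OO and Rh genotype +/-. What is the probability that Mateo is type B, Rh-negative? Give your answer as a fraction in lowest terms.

Mateo's father's ABO genotype from BO × AB: 1/4 AB, 1/4 AO, 1/4 BB, 1/4 BO.
Crossing each possibility with the mother OO and summing P(type B): 1/4·1/2 + 1/4·0 + 1/4·1 + 1/4·1/2 = 1/2.
Similarly for Rh via the father's Rh distribution: P(Rh-) = 1/4.
Independent loci: 1/2 × 1/4 = 1/8.

1/8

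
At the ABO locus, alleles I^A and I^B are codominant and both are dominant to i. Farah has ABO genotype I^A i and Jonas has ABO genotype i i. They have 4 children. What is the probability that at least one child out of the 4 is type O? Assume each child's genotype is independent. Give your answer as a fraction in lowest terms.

15/16

ABO cross I^A i × i i → 1/2 O, 1/2 A.
So P(type O) = 1/2 per child.
P(none) = (1/2)^4 = 1/16; P(at least one) = 1 − 1/16 = 15/16.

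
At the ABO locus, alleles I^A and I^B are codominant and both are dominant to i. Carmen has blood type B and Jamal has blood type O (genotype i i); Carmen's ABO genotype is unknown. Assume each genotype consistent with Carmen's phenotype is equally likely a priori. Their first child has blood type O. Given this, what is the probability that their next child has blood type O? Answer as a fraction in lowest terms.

1/2

Possible genotypes: Carmen ∈ {I^B I^B, I^B i}; Jamal ∈ {i i}.
Weight each parental genotype pair by prior × P(type-O child):
  I^B i × i i: posterior weight 1; P(next child type O) = 1/2.
Weighted sum = 1/2.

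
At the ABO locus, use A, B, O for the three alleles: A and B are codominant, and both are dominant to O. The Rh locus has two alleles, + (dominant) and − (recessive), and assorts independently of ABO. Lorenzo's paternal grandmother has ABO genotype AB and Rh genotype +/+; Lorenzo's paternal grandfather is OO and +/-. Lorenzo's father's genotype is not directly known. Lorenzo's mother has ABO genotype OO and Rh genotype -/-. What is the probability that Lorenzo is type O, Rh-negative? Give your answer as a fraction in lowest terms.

Lorenzo's father's ABO genotype from AB × OO: 1/2 AO, 1/2 BO.
Crossing each possibility with the mother OO and summing P(type O): 1/2·1/2 + 1/2·1/2 = 1/2.
Similarly for Rh via the father's Rh distribution: P(Rh-) = 1/4.
Independent loci: 1/2 × 1/4 = 1/8.

1/8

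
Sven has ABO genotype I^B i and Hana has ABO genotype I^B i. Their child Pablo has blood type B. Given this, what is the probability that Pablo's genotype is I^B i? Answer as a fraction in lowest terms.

Cross I^B i × I^B i → 1/4 I^B I^B, 1/2 I^B i, 1/4 i i.
Type-B genotypes among offspring: I^B I^B (1/4), I^B i (1/2); total 3/4.
P(I^B i | type B) = (1/2) / (3/4) = 2/3.

2/3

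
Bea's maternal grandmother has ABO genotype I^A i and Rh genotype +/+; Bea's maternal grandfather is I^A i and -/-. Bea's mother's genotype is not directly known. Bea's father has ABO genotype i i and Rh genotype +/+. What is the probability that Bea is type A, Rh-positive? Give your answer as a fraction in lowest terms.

1/2

Bea's mother's ABO genotype from I^A i × I^A i: 1/4 I^A I^A, 1/2 I^A i, 1/4 i i.
Crossing each possibility with the father i i and summing P(type A): 1/4·1 + 1/2·1/2 + 1/4·0 = 1/2.
Similarly for Rh via the mother's Rh distribution: P(Rh+) = 1.
Independent loci: 1/2 × 1 = 1/2.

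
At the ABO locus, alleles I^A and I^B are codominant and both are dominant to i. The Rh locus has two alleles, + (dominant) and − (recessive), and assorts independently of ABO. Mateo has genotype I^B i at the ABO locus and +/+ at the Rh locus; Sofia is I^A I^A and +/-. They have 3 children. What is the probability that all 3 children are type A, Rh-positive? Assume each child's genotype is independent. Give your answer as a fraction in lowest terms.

1/8

ABO cross I^B i × I^A I^A → 1/2 A, 1/2 AB.
Rh cross +/+ × +/- → 1 Rh+; so P(type A, Rh-positive) = 1/2 × 1 = 1/2 per child.
All 3 independent: (1/2)^3 = 1/8.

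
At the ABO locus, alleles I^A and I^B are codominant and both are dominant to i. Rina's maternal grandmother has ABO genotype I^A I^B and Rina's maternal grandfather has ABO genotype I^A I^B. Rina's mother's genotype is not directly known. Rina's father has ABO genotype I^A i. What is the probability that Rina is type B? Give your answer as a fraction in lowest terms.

1/4

Rina's mother's ABO genotype from I^A I^B × I^A I^B: 1/4 I^A I^A, 1/2 I^A I^B, 1/4 I^B I^B.
Crossing each possibility with the father I^A i and summing P(type B): 1/4·0 + 1/2·1/4 + 1/4·1/2 = 1/4.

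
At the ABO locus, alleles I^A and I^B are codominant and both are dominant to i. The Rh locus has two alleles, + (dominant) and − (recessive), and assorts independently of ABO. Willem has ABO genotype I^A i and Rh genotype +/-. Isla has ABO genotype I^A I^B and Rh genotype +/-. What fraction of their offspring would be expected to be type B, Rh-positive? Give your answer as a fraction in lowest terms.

ABO cross I^A i × I^A I^B → offspring phenotypes: 1/2 A, 1/4 B, 1/4 AB.
Rh cross +/- × +/- → 3/4 Rh+, 1/4 Rh-.
Independent loci: P(type B, Rh-positive) = 1/4 × 3/4 = 3/16.

3/16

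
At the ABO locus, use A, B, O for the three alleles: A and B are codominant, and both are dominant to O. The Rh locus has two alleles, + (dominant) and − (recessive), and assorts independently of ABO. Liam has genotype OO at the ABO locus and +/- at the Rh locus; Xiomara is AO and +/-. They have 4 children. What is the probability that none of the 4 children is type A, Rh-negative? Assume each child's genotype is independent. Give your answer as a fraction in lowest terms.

2401/4096

ABO cross OO × AO → 1/2 O, 1/2 A.
Rh cross +/- × +/- → 3/4 Rh+, 1/4 Rh-; so P(type A, Rh-negative) = 1/2 × 1/4 = 1/8 per child.
P(not type A, Rh-negative) = 7/8 for one child; (7/8)^4 = 2401/4096.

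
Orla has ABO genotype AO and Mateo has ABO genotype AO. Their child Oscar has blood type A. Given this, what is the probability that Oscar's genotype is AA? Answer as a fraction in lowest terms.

Cross AO × AO → 1/4 AA, 1/2 AO, 1/4 OO.
Type-A genotypes among offspring: AA (1/4), AO (1/2); total 3/4.
P(AA | type A) = (1/4) / (3/4) = 1/3.

1/3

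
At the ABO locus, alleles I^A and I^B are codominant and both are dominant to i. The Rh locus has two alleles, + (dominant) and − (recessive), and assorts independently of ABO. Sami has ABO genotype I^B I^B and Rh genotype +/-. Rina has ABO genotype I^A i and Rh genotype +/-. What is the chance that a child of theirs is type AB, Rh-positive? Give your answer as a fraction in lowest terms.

ABO cross I^B I^B × I^A i → offspring phenotypes: 1/2 B, 1/2 AB.
Rh cross +/- × +/- → 3/4 Rh+, 1/4 Rh-.
Independent loci: P(type AB, Rh-positive) = 1/2 × 3/4 = 3/8.

3/8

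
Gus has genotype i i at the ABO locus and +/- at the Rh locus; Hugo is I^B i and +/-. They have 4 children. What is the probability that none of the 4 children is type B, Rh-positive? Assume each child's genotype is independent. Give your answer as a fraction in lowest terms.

625/4096

ABO cross i i × I^B i → 1/2 O, 1/2 B.
Rh cross +/- × +/- → 3/4 Rh+, 1/4 Rh-; so P(type B, Rh-positive) = 1/2 × 3/4 = 3/8 per child.
P(not type B, Rh-positive) = 5/8 for one child; (5/8)^4 = 625/4096.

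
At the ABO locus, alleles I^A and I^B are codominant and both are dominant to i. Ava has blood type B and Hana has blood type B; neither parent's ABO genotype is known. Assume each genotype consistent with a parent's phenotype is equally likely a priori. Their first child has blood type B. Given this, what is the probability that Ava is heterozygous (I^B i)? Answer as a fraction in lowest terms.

Possible genotypes: Ava ∈ {I^B I^B, I^B i}; Hana ∈ {I^B I^B, I^B i}.
Weight each parental genotype pair by prior × P(type-B child):
  I^B I^B × I^B I^B: posterior weight 4/15.
  I^B I^B × I^B i: posterior weight 4/15.
  I^B i × I^B I^B: posterior weight 4/15.
  I^B i × I^B i: posterior weight 1/5.
Sum the posterior weight over pairs where Ava is I^B i: 7/15.

7/15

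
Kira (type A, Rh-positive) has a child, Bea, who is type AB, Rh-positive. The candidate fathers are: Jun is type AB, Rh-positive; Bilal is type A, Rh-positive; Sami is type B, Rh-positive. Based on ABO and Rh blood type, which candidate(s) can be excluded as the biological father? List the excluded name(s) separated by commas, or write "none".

A candidate is excluded only if no genotype consistent with his phenotype could produce a type AB, Rh-positive child with a type A, Rh-positive mother.
Bilal (type A, Rh+): no genotype consistent with that phenotype can produce a type-AB Rh+ child with a type-A mother.

Bilal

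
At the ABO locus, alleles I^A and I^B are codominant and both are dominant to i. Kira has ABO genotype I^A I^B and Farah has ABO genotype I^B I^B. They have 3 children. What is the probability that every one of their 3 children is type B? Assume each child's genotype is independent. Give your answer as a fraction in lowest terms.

ABO cross I^A I^B × I^B I^B → 1/2 B, 1/2 AB.
So P(type B) = 1/2 per child.
All 3 independent: (1/2)^3 = 1/8.

1/8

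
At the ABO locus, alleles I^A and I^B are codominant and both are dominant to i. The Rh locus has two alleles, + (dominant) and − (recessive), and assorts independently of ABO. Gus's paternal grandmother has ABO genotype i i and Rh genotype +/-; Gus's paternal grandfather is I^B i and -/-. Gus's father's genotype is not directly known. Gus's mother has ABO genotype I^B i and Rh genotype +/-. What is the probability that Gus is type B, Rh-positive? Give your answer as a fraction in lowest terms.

Gus's father's ABO genotype from i i × I^B i: 1/2 I^B i, 1/2 i i.
Crossing each possibility with the mother I^B i and summing P(type B): 1/2·3/4 + 1/2·1/2 = 5/8.
Similarly for Rh via the father's Rh distribution: P(Rh+) = 5/8.
Independent loci: 5/8 × 5/8 = 25/64.

25/64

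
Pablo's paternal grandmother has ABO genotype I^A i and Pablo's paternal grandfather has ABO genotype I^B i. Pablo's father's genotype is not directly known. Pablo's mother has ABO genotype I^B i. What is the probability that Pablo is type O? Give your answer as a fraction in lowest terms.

Pablo's father's ABO genotype from I^A i × I^B i: 1/4 I^A I^B, 1/4 I^A i, 1/4 I^B i, 1/4 i i.
Crossing each possibility with the mother I^B i and summing P(type O): 1/4·0 + 1/4·1/4 + 1/4·1/4 + 1/4·1/2 = 1/4.

1/4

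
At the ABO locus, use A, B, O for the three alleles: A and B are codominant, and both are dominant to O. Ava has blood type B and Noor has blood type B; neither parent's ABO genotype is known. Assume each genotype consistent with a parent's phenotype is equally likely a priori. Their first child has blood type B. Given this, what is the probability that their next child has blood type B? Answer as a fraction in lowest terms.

Possible genotypes: Ava ∈ {BB, BO}; Noor ∈ {BB, BO}.
Weight each parental genotype pair by prior × P(type-B child):
  BB × BB: posterior weight 4/15; P(next child type B) = 1.
  BB × BO: posterior weight 4/15; P(next child type B) = 1.
  BO × BB: posterior weight 4/15; P(next child type B) = 1.
  BO × BO: posterior weight 1/5; P(next child type B) = 3/4.
Weighted sum = 19/20.

19/20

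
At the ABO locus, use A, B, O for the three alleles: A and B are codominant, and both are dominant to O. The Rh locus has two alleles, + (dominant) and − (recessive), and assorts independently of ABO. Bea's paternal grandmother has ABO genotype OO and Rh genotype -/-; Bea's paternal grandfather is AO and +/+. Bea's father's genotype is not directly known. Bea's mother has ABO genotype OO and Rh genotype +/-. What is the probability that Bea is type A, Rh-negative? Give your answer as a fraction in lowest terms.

1/16

Bea's father's ABO genotype from OO × AO: 1/2 AO, 1/2 OO.
Crossing each possibility with the mother OO and summing P(type A): 1/2·1/2 + 1/2·0 = 1/4.
Similarly for Rh via the father's Rh distribution: P(Rh-) = 1/4.
Independent loci: 1/4 × 1/4 = 1/16.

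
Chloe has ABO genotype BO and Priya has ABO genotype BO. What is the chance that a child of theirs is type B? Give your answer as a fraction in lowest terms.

ABO cross BO × BO → offspring phenotypes: 1/4 O, 3/4 B.
So P(type B) = 3/4.

3/4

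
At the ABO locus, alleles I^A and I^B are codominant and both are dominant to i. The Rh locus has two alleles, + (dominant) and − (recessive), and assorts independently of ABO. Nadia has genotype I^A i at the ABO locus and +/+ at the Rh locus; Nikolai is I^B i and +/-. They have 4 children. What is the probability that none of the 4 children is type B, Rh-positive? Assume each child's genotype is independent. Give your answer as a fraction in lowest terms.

ABO cross I^A i × I^B i → 1/4 O, 1/4 A, 1/4 B, 1/4 AB.
Rh cross +/+ × +/- → 1 Rh+; so P(type B, Rh-positive) = 1/4 × 1 = 1/4 per child.
P(not type B, Rh-positive) = 3/4 for one child; (3/4)^4 = 81/256.

81/256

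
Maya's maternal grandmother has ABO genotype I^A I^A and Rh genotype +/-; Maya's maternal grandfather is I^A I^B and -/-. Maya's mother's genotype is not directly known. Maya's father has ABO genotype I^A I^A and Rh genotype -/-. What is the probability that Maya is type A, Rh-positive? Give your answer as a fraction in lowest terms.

Maya's mother's ABO genotype from I^A I^A × I^A I^B: 1/2 I^A I^A, 1/2 I^A I^B.
Crossing each possibility with the father I^A I^A and summing P(type A): 1/2·1 + 1/2·1/2 = 3/4.
Similarly for Rh via the mother's Rh distribution: P(Rh+) = 1/4.
Independent loci: 3/4 × 1/4 = 3/16.

3/16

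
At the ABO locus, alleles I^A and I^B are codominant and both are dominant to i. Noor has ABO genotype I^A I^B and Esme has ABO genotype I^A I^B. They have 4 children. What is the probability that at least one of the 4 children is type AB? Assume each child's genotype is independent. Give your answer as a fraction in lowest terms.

15/16

ABO cross I^A I^B × I^A I^B → 1/4 A, 1/4 B, 1/2 AB.
So P(type AB) = 1/2 per child.
P(none) = (1/2)^4 = 1/16; P(at least one) = 1 − 1/16 = 15/16.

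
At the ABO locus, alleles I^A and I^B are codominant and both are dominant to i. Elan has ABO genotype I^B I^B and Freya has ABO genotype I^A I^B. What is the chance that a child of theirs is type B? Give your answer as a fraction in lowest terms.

ABO cross I^B I^B × I^A I^B → offspring phenotypes: 1/2 B, 1/2 AB.
So P(type B) = 1/2.

1/2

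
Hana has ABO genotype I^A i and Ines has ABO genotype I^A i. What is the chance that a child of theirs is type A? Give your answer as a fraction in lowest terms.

ABO cross I^A i × I^A i → offspring phenotypes: 1/4 O, 3/4 A.
So P(type A) = 3/4.

3/4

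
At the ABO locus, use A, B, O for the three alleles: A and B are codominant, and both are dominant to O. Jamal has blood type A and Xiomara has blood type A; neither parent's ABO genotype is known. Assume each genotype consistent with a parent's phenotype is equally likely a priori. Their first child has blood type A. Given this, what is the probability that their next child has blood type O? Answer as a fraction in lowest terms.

1/20

Possible genotypes: Jamal ∈ {AA, AO}; Xiomara ∈ {AA, AO}.
Weight each parental genotype pair by prior × P(type-A child):
  AA × AA: posterior weight 4/15; P(next child type O) = 0.
  AA × AO: posterior weight 4/15; P(next child type O) = 0.
  AO × AA: posterior weight 4/15; P(next child type O) = 0.
  AO × AO: posterior weight 1/5; P(next child type O) = 1/4.
Weighted sum = 1/20.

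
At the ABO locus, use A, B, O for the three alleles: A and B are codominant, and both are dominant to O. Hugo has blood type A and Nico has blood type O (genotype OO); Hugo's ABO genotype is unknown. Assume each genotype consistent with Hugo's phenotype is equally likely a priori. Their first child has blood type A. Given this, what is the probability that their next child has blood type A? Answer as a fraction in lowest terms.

Possible genotypes: Hugo ∈ {AA, AO}; Nico ∈ {OO}.
Weight each parental genotype pair by prior × P(type-A child):
  AA × OO: posterior weight 2/3; P(next child type A) = 1.
  AO × OO: posterior weight 1/3; P(next child type A) = 1/2.
Weighted sum = 5/6.

5/6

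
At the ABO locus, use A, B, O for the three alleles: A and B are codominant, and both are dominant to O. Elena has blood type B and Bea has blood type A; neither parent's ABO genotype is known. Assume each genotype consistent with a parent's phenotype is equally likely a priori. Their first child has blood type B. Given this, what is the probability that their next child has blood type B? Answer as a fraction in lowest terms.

Possible genotypes: Elena ∈ {BB, BO}; Bea ∈ {AA, AO}.
Weight each parental genotype pair by prior × P(type-B child):
  BB × AO: posterior weight 2/3; P(next child type B) = 1/2.
  BO × AO: posterior weight 1/3; P(next child type B) = 1/4.
Weighted sum = 5/12.

5/12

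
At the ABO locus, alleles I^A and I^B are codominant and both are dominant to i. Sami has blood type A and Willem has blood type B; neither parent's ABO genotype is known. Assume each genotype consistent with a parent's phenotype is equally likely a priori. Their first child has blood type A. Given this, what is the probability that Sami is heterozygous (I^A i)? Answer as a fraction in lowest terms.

Possible genotypes: Sami ∈ {I^A I^A, I^A i}; Willem ∈ {I^B I^B, I^B i}.
Weight each parental genotype pair by prior × P(type-A child):
  I^A I^A × I^B i: posterior weight 2/3.
  I^A i × I^B i: posterior weight 1/3.
Sum the posterior weight over pairs where Sami is I^A i: 1/3.

1/3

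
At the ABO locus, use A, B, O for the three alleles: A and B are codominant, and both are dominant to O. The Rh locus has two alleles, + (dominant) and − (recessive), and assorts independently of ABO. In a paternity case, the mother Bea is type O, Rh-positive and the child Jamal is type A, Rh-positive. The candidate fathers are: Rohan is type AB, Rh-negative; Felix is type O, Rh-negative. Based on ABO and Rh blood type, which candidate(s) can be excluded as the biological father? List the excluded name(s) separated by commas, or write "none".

A candidate is excluded only if no genotype consistent with his phenotype could produce a type A, Rh-positive child with a type O, Rh-positive mother.
Felix (type O, Rh-): no genotype consistent with that phenotype can produce a type-A Rh+ child with a type-O mother.

Felix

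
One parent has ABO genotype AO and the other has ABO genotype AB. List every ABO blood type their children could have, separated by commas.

Gametes from AO × AB give offspring ABO genotypes AA, AB, AO, BO, i.e. phenotypes A, B, AB.

A, B, AB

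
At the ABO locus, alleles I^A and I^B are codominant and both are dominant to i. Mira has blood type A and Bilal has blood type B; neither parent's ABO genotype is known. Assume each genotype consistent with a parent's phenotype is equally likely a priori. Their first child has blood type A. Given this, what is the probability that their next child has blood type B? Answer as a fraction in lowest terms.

Possible genotypes: Mira ∈ {I^A I^A, I^A i}; Bilal ∈ {I^B I^B, I^B i}.
Weight each parental genotype pair by prior × P(type-A child):
  I^A I^A × I^B i: posterior weight 2/3; P(next child type B) = 0.
  I^A i × I^B i: posterior weight 1/3; P(next child type B) = 1/4.
Weighted sum = 1/12.

1/12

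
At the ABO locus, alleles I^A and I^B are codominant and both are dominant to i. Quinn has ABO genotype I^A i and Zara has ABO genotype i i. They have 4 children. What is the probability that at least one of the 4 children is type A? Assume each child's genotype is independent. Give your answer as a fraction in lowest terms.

ABO cross I^A i × i i → 1/2 O, 1/2 A.
So P(type A) = 1/2 per child.
P(none) = (1/2)^4 = 1/16; P(at least one) = 1 − 1/16 = 15/16.

15/16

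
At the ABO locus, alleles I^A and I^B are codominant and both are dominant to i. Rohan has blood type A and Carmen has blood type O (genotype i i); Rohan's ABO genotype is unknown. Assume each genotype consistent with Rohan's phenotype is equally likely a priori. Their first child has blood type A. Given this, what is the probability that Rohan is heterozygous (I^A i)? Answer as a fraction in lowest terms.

1/3

Possible genotypes: Rohan ∈ {I^A I^A, I^A i}; Carmen ∈ {i i}.
Weight each parental genotype pair by prior × P(type-A child):
  I^A I^A × i i: posterior weight 2/3.
  I^A i × i i: posterior weight 1/3.
Sum the posterior weight over pairs where Rohan is I^A i: 1/3.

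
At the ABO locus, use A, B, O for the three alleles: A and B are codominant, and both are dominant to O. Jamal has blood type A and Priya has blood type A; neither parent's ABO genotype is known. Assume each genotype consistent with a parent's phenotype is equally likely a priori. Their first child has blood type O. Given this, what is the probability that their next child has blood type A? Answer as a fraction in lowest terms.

Possible genotypes: Jamal ∈ {AA, AO}; Priya ∈ {AA, AO}.
Weight each parental genotype pair by prior × P(type-O child):
  AO × AO: posterior weight 1; P(next child type A) = 3/4.
Weighted sum = 3/4.

3/4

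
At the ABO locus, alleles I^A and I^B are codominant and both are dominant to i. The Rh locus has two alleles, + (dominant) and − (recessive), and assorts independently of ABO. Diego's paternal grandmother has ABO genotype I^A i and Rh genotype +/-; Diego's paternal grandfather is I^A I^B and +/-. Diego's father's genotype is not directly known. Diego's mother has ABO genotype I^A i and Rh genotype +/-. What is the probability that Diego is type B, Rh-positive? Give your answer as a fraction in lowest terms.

3/32

Diego's father's ABO genotype from I^A i × I^A I^B: 1/4 I^A I^A, 1/4 I^A I^B, 1/4 I^A i, 1/4 I^B i.
Crossing each possibility with the mother I^A i and summing P(type B): 1/4·0 + 1/4·1/4 + 1/4·0 + 1/4·1/4 = 1/8.
Similarly for Rh via the father's Rh distribution: P(Rh+) = 3/4.
Independent loci: 1/8 × 3/4 = 3/32.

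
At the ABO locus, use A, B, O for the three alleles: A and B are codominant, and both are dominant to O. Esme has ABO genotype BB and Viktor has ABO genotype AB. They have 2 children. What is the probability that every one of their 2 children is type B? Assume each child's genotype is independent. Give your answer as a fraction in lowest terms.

1/4

ABO cross BB × AB → 1/2 B, 1/2 AB.
So P(type B) = 1/2 per child.
All 2 independent: (1/2)^2 = 1/4.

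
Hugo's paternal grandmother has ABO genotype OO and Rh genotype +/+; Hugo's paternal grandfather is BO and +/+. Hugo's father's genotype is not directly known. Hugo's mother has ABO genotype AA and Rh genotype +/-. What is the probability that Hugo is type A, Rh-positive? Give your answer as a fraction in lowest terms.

Hugo's father's ABO genotype from OO × BO: 1/2 BO, 1/2 OO.
Crossing each possibility with the mother AA and summing P(type A): 1/2·1/2 + 1/2·1 = 3/4.
Similarly for Rh via the father's Rh distribution: P(Rh+) = 1.
Independent loci: 3/4 × 1 = 3/4.

3/4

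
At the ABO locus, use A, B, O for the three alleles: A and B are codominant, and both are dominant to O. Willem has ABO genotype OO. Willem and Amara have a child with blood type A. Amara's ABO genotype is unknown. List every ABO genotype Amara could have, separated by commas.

AA, AB, AO

For each candidate genotype of Amara, check whether crossing it with OO can produce every observed child phenotype.
  AA → possible child types {A} ✓
  AB → possible child types {A, B} ✓
  AO → possible child types {O, A} ✓
  BB → possible child types {B} ✗
  BO → possible child types {O, B} ✗
  OO → possible child types {O} ✗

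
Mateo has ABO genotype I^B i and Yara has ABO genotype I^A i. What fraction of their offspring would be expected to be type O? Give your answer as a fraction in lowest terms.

1/4

ABO cross I^B i × I^A i → offspring phenotypes: 1/4 O, 1/4 A, 1/4 B, 1/4 AB.
So P(type O) = 1/4.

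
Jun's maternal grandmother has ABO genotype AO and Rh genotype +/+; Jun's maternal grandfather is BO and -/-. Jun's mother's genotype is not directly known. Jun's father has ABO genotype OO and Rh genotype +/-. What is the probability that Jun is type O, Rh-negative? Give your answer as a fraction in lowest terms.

Jun's mother's ABO genotype from AO × BO: 1/4 AB, 1/4 AO, 1/4 BO, 1/4 OO.
Crossing each possibility with the father OO and summing P(type O): 1/4·0 + 1/4·1/2 + 1/4·1/2 + 1/4·1 = 1/2.
Similarly for Rh via the mother's Rh distribution: P(Rh-) = 1/4.
Independent loci: 1/2 × 1/4 = 1/8.

1/8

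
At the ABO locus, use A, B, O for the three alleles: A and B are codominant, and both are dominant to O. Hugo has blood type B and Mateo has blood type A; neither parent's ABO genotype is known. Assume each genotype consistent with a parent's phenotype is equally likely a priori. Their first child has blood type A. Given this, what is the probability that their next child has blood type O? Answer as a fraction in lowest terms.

Possible genotypes: Hugo ∈ {BB, BO}; Mateo ∈ {AA, AO}.
Weight each parental genotype pair by prior × P(type-A child):
  BO × AA: posterior weight 2/3; P(next child type O) = 0.
  BO × AO: posterior weight 1/3; P(next child type O) = 1/4.
Weighted sum = 1/12.

1/12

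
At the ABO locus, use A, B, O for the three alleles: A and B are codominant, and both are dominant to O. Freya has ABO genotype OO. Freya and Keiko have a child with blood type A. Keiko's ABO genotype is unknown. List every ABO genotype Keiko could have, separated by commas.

For each candidate genotype of Keiko, check whether crossing it with OO can produce every observed child phenotype.
  AA → possible child types {A} ✓
  AB → possible child types {A, B} ✓
  AO → possible child types {O, A} ✓
  BB → possible child types {B} ✗
  BO → possible child types {O, B} ✗
  OO → possible child types {O} ✗

AA, AB, AO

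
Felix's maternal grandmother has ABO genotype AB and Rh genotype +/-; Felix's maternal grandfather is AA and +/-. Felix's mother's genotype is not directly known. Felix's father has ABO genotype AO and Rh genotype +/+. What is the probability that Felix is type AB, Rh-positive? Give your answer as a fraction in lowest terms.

1/8

Felix's mother's ABO genotype from AB × AA: 1/2 AA, 1/2 AB.
Crossing each possibility with the father AO and summing P(type AB): 1/2·0 + 1/2·1/4 = 1/8.
Similarly for Rh via the mother's Rh distribution: P(Rh+) = 1.
Independent loci: 1/8 × 1 = 1/8.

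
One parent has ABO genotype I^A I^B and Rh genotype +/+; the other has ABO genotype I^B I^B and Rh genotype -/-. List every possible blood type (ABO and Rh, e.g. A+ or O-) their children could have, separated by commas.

B+, AB+

Gametes from I^A I^B × I^B I^B give offspring ABO genotypes I^A I^B, I^B I^B, i.e. phenotypes B, AB.
Rh cross +/+ × -/- → phenotypes Rh+.
Combining independently: B+, AB+.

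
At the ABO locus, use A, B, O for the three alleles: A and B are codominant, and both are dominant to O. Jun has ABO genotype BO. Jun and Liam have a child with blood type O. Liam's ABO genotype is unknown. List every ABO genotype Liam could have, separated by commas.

For each candidate genotype of Liam, check whether crossing it with BO can produce every observed child phenotype.
  AA → possible child types {A, AB} ✗
  AB → possible child types {A, B, AB} ✗
  AO → possible child types {O, A, B, AB} ✓
  BB → possible child types {B} ✗
  BO → possible child types {O, B} ✓
  OO → possible child types {O, B} ✓

AO, BO, OO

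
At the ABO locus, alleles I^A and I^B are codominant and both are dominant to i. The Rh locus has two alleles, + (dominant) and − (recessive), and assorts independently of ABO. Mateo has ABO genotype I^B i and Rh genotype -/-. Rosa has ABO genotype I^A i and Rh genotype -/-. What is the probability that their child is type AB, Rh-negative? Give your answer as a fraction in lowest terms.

ABO cross I^B i × I^A i → offspring phenotypes: 1/4 O, 1/4 A, 1/4 B, 1/4 AB.
Rh cross -/- × -/- → 1 Rh-.
Independent loci: P(type AB, Rh-negative) = 1/4 × 1 = 1/4.

1/4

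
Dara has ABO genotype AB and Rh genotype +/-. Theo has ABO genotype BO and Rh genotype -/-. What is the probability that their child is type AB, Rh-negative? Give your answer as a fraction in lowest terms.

1/8

ABO cross AB × BO → offspring phenotypes: 1/4 A, 1/2 B, 1/4 AB.
Rh cross +/- × -/- → 1/2 Rh+, 1/2 Rh-.
Independent loci: P(type AB, Rh-negative) = 1/4 × 1/2 = 1/8.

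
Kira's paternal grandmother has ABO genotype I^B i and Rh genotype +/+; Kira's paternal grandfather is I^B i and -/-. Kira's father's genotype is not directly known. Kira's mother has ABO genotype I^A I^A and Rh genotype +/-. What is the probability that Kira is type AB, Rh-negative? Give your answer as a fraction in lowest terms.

Kira's father's ABO genotype from I^B i × I^B i: 1/4 I^B I^B, 1/2 I^B i, 1/4 i i.
Crossing each possibility with the mother I^A I^A and summing P(type AB): 1/4·1 + 1/2·1/2 + 1/4·0 = 1/2.
Similarly for Rh via the father's Rh distribution: P(Rh-) = 1/4.
Independent loci: 1/2 × 1/4 = 1/8.

1/8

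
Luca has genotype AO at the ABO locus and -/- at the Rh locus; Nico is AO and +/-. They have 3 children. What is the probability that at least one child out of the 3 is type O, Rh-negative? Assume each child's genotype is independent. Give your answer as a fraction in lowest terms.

ABO cross AO × AO → 1/4 O, 3/4 A.
Rh cross -/- × +/- → 1/2 Rh+, 1/2 Rh-; so P(type O, Rh-negative) = 1/4 × 1/2 = 1/8 per child.
P(none) = (7/8)^3 = 343/512; P(at least one) = 1 − 343/512 = 169/512.

169/512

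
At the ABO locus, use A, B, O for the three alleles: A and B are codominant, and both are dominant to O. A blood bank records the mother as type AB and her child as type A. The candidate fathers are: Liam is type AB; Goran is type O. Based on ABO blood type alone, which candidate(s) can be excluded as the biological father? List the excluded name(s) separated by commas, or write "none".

A candidate is excluded only if no genotype consistent with his phenotype could produce a type A child with a type AB mother.
Every candidate has at least one consistent genotype combination, so none can be excluded.

none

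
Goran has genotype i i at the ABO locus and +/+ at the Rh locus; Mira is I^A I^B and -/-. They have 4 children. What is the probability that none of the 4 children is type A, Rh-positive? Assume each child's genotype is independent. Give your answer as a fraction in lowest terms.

1/16

ABO cross i i × I^A I^B → 1/2 A, 1/2 B.
Rh cross +/+ × -/- → 1 Rh+; so P(type A, Rh-positive) = 1/2 × 1 = 1/2 per child.
P(not type A, Rh-positive) = 1/2 for one child; (1/2)^4 = 1/16.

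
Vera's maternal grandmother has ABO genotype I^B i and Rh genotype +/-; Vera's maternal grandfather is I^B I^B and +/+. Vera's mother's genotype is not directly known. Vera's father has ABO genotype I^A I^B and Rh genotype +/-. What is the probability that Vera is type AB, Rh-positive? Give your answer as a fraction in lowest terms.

21/64

Vera's mother's ABO genotype from I^B i × I^B I^B: 1/2 I^B I^B, 1/2 I^B i.
Crossing each possibility with the father I^A I^B and summing P(type AB): 1/2·1/2 + 1/2·1/4 = 3/8.
Similarly for Rh via the mother's Rh distribution: P(Rh+) = 7/8.
Independent loci: 3/8 × 7/8 = 21/64.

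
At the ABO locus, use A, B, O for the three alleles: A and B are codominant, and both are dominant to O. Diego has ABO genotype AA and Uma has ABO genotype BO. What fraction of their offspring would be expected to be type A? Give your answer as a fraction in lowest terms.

1/2

ABO cross AA × BO → offspring phenotypes: 1/2 A, 1/2 AB.
So P(type A) = 1/2.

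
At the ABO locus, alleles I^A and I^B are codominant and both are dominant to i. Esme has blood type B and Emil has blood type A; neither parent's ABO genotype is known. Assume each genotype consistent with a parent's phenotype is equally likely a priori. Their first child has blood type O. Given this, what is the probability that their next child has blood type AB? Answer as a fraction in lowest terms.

Possible genotypes: Esme ∈ {I^B I^B, I^B i}; Emil ∈ {I^A I^A, I^A i}.
Weight each parental genotype pair by prior × P(type-O child):
  I^B i × I^A i: posterior weight 1; P(next child type AB) = 1/4.
Weighted sum = 1/4.

1/4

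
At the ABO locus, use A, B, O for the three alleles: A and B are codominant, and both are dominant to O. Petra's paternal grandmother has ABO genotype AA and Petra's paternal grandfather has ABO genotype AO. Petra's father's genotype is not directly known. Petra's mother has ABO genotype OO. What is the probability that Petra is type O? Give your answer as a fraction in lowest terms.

Petra's father's ABO genotype from AA × AO: 1/2 AA, 1/2 AO.
Crossing each possibility with the mother OO and summing P(type O): 1/2·0 + 1/2·1/2 = 1/4.

1/4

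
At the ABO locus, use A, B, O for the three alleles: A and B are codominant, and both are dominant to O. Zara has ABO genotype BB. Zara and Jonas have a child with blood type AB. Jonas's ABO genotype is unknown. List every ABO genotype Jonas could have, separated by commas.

For each candidate genotype of Jonas, check whether crossing it with BB can produce every observed child phenotype.
  AA → possible child types {AB} ✓
  AB → possible child types {B, AB} ✓
  AO → possible child types {B, AB} ✓
  BB → possible child types {B} ✗
  BO → possible child types {B} ✗
  OO → possible child types {B} ✗

AA, AB, AO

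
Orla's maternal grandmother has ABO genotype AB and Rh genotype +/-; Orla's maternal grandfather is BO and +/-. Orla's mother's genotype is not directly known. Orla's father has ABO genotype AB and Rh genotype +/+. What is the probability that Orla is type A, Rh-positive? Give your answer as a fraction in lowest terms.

Orla's mother's ABO genotype from AB × BO: 1/4 AB, 1/4 AO, 1/4 BB, 1/4 BO.
Crossing each possibility with the father AB and summing P(type A): 1/4·1/4 + 1/4·1/2 + 1/4·0 + 1/4·1/4 = 1/4.
Similarly for Rh via the mother's Rh distribution: P(Rh+) = 1.
Independent loci: 1/4 × 1 = 1/4.

1/4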